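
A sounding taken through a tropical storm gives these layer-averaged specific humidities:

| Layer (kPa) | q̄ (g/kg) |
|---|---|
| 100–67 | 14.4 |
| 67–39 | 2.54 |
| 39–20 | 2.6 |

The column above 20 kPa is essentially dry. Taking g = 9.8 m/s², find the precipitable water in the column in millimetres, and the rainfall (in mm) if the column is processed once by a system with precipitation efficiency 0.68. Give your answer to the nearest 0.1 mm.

PW ≈ 60.8 mm; rainfall ≈ 41.3 mm

Precipitable water is the column-integrated vapour mass per unit area: PW = (1/g) Σ q̄ Δp, with q in kg/kg and Δp in Pa (1 kg/m² of water = 1 mm).
Layer 100–67 kPa: Δp = 330 hPa = 33000 Pa, q̄ = 0.0144 kg/kg → 0.0144 × 33000 / 9.8 = 48.49 mm
Layer 67–39 kPa: Δp = 280 hPa = 28000 Pa, q̄ = 0.00254 kg/kg → 0.00254 × 28000 / 9.8 = 7.26 mm
Layer 39–20 kPa: Δp = 190 hPa = 19000 Pa, q̄ = 0.0026 kg/kg → 0.0026 × 19000 / 9.8 = 5.04 mm
PW = 48.49 + 7.26 + 5.04 = 60.79 ≈ 60.8 mm.
Rainfall = ε × PW = 0.68 × 60.8 = 41.3 mm.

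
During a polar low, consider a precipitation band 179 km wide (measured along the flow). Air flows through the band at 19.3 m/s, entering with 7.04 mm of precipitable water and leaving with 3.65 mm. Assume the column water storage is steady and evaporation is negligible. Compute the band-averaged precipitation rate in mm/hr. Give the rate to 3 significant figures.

R ≈ 1.32 mm/hr

Column moisture flux per unit crosswind length is F = V × PW.
Inflow: F_in = 19.3 × 7.04 = 135.872 mm·m/s
Outflow: F_out = 19.3 × 3.65 = 70.445 mm·m/s
Steady-state rate R = (F_in − F_out)/L = (135.872 − 70.445) / 179000 m = 3.655e-04 mm/s.
R = 3.655e-04 × 3600 = 1.32 mm/hr.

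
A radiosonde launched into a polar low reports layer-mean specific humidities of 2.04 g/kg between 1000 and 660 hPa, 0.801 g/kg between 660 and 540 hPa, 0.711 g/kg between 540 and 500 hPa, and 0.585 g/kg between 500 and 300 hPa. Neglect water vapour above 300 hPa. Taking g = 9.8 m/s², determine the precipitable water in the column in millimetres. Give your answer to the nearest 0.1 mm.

Precipitable water is the column-integrated vapour mass per unit area: PW = (1/g) Σ q̄ Δp, with q in kg/kg and Δp in Pa (1 kg/m² of water = 1 mm).
Layer 1000–660 hPa: Δp = 340 hPa = 34000 Pa, q̄ = 0.00204 kg/kg → 0.00204 × 34000 / 9.8 = 7.08 mm
Layer 660–540 hPa: Δp = 120 hPa = 12000 Pa, q̄ = 0.000801 kg/kg → 0.000801 × 12000 / 9.8 = 0.98 mm
Layer 540–500 hPa: Δp = 40 hPa = 4000 Pa, q̄ = 0.000711 kg/kg → 0.000711 × 4000 / 9.8 = 0.29 mm
Layer 500–300 hPa: Δp = 200 hPa = 20000 Pa, q̄ = 0.000585 kg/kg → 0.000585 × 20000 / 9.8 = 1.19 mm
PW = 7.08 + 0.98 + 0.29 + 1.19 = 9.54 ≈ 9.5 mm.

PW ≈ 9.5 mm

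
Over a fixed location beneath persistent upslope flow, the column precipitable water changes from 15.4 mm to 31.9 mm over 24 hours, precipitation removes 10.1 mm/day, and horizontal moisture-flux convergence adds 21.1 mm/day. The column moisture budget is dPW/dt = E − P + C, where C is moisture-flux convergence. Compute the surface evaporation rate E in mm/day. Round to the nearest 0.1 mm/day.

E ≈ 5.5 mm/day

dPW/dt = (31.9 − 15.4) mm / (24/24 day) = +16.500 mm/day.
E = dPW/dt + P − C = (+16.500) + 10.1 − (21.1) = 5.5 mm/day.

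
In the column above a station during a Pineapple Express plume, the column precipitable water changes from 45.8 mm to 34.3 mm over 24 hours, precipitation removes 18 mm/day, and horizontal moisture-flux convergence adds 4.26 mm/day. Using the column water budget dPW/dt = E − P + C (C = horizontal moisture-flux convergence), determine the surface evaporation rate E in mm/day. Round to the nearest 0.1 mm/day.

E ≈ 2.2 mm/day

dPW/dt = (34.3 − 45.8) mm / (24/24 day) = -11.500 mm/day.
E = dPW/dt + P − C = (-11.500) + 18 − (4.26) = 2.2 mm/day.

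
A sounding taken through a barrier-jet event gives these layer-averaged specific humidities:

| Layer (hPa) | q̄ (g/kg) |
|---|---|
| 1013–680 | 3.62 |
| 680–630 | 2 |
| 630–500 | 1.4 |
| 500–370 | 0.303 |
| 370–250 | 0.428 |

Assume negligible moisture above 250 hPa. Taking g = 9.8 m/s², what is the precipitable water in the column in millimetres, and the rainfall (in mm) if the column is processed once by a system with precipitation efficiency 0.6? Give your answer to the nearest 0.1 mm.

PW ≈ 16.1 mm; rainfall ≈ 9.7 mm

Precipitable water is the column-integrated vapour mass per unit area: PW = (1/g) Σ q̄ Δp, with q in kg/kg and Δp in Pa (1 kg/m² of water = 1 mm).
Layer 1013–680 hPa: Δp = 333 hPa = 33300 Pa, q̄ = 0.00362 kg/kg → 0.00362 × 33300 / 9.8 = 12.30 mm
Layer 680–630 hPa: Δp = 50 hPa = 5000 Pa, q̄ = 0.002 kg/kg → 0.002 × 5000 / 9.8 = 1.02 mm
Layer 630–500 hPa: Δp = 130 hPa = 13000 Pa, q̄ = 0.0014 kg/kg → 0.0014 × 13000 / 9.8 = 1.86 mm
Layer 500–370 hPa: Δp = 130 hPa = 13000 Pa, q̄ = 0.000303 kg/kg → 0.000303 × 13000 / 9.8 = 0.40 mm
Layer 370–250 hPa: Δp = 120 hPa = 12000 Pa, q̄ = 0.000428 kg/kg → 0.000428 × 12000 / 9.8 = 0.52 mm
PW = 12.30 + 1.02 + 1.86 + 0.40 + 0.52 = 16.10 ≈ 16.1 mm.
Rainfall = ε × PW = 0.6 × 16.1 = 9.7 mm.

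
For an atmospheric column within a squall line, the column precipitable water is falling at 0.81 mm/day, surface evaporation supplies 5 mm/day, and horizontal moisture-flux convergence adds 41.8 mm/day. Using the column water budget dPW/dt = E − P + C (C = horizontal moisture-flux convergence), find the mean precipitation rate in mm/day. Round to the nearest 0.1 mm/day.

P ≈ 47.6 mm/day

dPW/dt = -0.81 mm/day.
P = E + C − dPW/dt = 5 + (41.8) − (-0.81) = 47.6 mm/day.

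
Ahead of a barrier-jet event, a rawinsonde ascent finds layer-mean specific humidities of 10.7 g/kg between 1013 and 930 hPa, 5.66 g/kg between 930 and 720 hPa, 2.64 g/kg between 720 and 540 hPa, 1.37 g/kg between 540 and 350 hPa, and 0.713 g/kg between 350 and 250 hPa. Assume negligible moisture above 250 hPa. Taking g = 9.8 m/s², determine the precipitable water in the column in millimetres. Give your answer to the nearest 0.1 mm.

Precipitable water is the column-integrated vapour mass per unit area: PW = (1/g) Σ q̄ Δp, with q in kg/kg and Δp in Pa (1 kg/m² of water = 1 mm).
Layer 1013–930 hPa: Δp = 83 hPa = 8300 Pa, q̄ = 0.0107 kg/kg → 0.0107 × 8300 / 9.8 = 9.06 mm
Layer 930–720 hPa: Δp = 210 hPa = 21000 Pa, q̄ = 0.00566 kg/kg → 0.00566 × 21000 / 9.8 = 12.13 mm
Layer 720–540 hPa: Δp = 180 hPa = 18000 Pa, q̄ = 0.00264 kg/kg → 0.00264 × 18000 / 9.8 = 4.85 mm
Layer 540–350 hPa: Δp = 190 hPa = 19000 Pa, q̄ = 0.00137 kg/kg → 0.00137 × 19000 / 9.8 = 2.66 mm
Layer 350–250 hPa: Δp = 100 hPa = 10000 Pa, q̄ = 0.000713 kg/kg → 0.000713 × 10000 / 9.8 = 0.73 mm
PW = 9.06 + 12.13 + 4.85 + 2.66 + 0.73 = 29.43 ≈ 29.4 mm.

PW ≈ 29.4 mm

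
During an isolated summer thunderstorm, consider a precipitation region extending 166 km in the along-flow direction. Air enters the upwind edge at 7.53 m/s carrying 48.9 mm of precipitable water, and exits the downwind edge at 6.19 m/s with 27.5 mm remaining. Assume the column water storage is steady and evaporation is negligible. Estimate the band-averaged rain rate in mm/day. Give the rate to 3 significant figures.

R ≈ 103 mm/day

Column moisture flux per unit crosswind length is F = V × PW.
Inflow: F_in = 7.53 × 48.9 = 368.217 mm·m/s
Outflow: F_out = 6.19 × 27.5 = 170.225 mm·m/s
Steady-state rate R = (F_in − F_out)/L = (368.217 − 170.225) / 166000 m = 1.193e-03 mm/s.
R = 1.193e-03 × 3600 × 24 = 103 mm/day.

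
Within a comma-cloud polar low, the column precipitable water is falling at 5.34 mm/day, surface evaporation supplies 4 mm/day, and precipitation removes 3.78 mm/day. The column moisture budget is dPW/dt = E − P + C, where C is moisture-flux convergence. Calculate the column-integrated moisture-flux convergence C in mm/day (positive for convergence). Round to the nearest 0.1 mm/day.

C ≈ -5.6 mm/day

dPW/dt = -5.34 mm/day.
C = dPW/dt − E + P = (-5.34) − 4 + 3.78 = -5.6 mm/day.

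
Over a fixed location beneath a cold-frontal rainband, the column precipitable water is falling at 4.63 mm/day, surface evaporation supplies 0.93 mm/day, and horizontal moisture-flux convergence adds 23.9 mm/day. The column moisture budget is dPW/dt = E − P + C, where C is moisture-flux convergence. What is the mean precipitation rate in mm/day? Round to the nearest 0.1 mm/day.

P ≈ 29.5 mm/day

dPW/dt = -4.63 mm/day.
P = E + C − dPW/dt = 0.93 + (23.9) − (-4.63) = 29.5 mm/day.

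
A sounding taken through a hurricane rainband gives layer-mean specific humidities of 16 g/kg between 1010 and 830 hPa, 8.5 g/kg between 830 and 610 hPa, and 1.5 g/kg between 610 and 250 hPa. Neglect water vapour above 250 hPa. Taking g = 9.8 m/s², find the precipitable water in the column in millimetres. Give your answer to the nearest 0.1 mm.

PW ≈ 54.0 mm

Precipitable water is the column-integrated vapour mass per unit area: PW = (1/g) Σ q̄ Δp, with q in kg/kg and Δp in Pa (1 kg/m² of water = 1 mm).
Layer 1010–830 hPa: Δp = 180 hPa = 18000 Pa, q̄ = 0.016 kg/kg → 0.016 × 18000 / 9.8 = 29.39 mm
Layer 830–610 hPa: Δp = 220 hPa = 22000 Pa, q̄ = 0.0085 kg/kg → 0.0085 × 22000 / 9.8 = 19.08 mm
Layer 610–250 hPa: Δp = 360 hPa = 36000 Pa, q̄ = 0.0015 kg/kg → 0.0015 × 36000 / 9.8 = 5.51 mm
PW = 29.39 + 19.08 + 5.51 = 53.98 ≈ 54.0 mm.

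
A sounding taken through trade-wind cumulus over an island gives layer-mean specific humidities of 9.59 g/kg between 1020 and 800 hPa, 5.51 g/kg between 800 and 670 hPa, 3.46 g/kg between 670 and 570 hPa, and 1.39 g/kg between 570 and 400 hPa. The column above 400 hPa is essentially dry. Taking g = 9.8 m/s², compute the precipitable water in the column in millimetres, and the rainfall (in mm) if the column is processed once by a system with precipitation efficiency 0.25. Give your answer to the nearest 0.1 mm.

PW ≈ 34.8 mm; rainfall ≈ 8.7 mm

Precipitable water is the column-integrated vapour mass per unit area: PW = (1/g) Σ q̄ Δp, with q in kg/kg and Δp in Pa (1 kg/m² of water = 1 mm).
Layer 1020–800 hPa: Δp = 220 hPa = 22000 Pa, q̄ = 0.00959 kg/kg → 0.00959 × 22000 / 9.8 = 21.53 mm
Layer 800–670 hPa: Δp = 130 hPa = 13000 Pa, q̄ = 0.00551 kg/kg → 0.00551 × 13000 / 9.8 = 7.31 mm
Layer 670–570 hPa: Δp = 100 hPa = 10000 Pa, q̄ = 0.00346 kg/kg → 0.00346 × 10000 / 9.8 = 3.53 mm
Layer 570–400 hPa: Δp = 170 hPa = 17000 Pa, q̄ = 0.00139 kg/kg → 0.00139 × 17000 / 9.8 = 2.41 mm
PW = 21.53 + 7.31 + 3.53 + 2.41 = 34.78 ≈ 34.8 mm.
Rainfall = ε × PW = 0.25 × 34.8 = 8.7 mm.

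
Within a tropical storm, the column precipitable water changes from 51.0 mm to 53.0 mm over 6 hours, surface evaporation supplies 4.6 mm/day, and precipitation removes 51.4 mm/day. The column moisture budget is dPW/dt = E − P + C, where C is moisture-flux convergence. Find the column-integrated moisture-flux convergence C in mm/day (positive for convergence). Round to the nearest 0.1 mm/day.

dPW/dt = (53.0 − 51.0) mm / (6/24 day) = +8.000 mm/day.
C = dPW/dt − E + P = (+8.000) − 4.6 + 51.4 = 54.8 mm/day.

C ≈ 54.8 mm/day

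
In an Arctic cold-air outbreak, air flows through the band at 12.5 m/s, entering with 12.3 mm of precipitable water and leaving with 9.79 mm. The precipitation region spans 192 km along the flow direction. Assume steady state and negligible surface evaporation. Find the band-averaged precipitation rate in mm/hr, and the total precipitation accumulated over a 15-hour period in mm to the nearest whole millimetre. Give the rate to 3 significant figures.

R ≈ 0.588 mm/hr; total ≈ 9 mm

Column moisture flux per unit crosswind length is F = V × PW.
Inflow: F_in = 12.5 × 12.3 = 153.75 mm·m/s
Outflow: F_out = 12.5 × 9.79 = 122.375 mm·m/s
Steady-state rate R = (F_in − F_out)/L = (153.75 − 122.375) / 192000 m = 1.634e-04 mm/s.
R = 1.634e-04 × 3600 = 0.588 mm/hr.
Over 15 h: total = 0.588 × 15 = 8.82 ≈ 9 mm.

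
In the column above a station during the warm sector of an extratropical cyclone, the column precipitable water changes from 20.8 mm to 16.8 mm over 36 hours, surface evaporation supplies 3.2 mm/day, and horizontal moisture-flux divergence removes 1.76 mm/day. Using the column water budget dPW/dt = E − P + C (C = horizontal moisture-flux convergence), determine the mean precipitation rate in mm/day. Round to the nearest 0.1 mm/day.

P ≈ 4.1 mm/day

dPW/dt = (16.8 − 20.8) mm / (36/24 day) = -2.667 mm/day.
P = E + C − dPW/dt = 3.2 + (-1.76) − (-2.667) = 4.1 mm/day.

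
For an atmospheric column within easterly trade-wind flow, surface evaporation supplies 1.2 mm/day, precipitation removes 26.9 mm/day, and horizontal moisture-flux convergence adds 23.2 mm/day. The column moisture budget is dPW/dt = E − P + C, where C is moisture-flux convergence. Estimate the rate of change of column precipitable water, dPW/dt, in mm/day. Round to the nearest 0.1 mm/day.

dPW/dt = E − P + C = 1.2 − 26.9 + (23.2) = -2.5 mm/day.

dPW/dt ≈ -2.5 mm/day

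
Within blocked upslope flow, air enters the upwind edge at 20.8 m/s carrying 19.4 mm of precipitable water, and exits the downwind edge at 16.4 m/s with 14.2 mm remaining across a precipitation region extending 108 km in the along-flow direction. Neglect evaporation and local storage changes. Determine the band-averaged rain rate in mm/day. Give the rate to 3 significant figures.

R ≈ 137 mm/day

Column moisture flux per unit crosswind length is F = V × PW.
Inflow: F_in = 20.8 × 19.4 = 403.52 mm·m/s
Outflow: F_out = 16.4 × 14.2 = 232.88 mm·m/s
Steady-state rate R = (F_in − F_out)/L = (403.52 − 232.88) / 108000 m = 1.580e-03 mm/s.
R = 1.580e-03 × 3600 × 24 = 137 mm/day.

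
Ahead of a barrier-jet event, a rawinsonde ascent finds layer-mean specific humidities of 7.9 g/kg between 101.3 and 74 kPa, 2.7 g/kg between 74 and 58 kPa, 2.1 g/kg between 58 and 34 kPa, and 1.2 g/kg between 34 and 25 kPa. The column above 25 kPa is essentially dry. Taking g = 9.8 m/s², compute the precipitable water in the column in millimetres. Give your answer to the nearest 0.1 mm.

Precipitable water is the column-integrated vapour mass per unit area: PW = (1/g) Σ q̄ Δp, with q in kg/kg and Δp in Pa (1 kg/m² of water = 1 mm).
Layer 101.3–74 kPa: Δp = 273 hPa = 27300 Pa, q̄ = 0.0079 kg/kg → 0.0079 × 27300 / 9.8 = 22.01 mm
Layer 74–58 kPa: Δp = 160 hPa = 16000 Pa, q̄ = 0.0027 kg/kg → 0.0027 × 16000 / 9.8 = 4.41 mm
Layer 58–34 kPa: Δp = 240 hPa = 24000 Pa, q̄ = 0.0021 kg/kg → 0.0021 × 24000 / 9.8 = 5.14 mm
Layer 34–25 kPa: Δp = 90 hPa = 9000 Pa, q̄ = 0.0012 kg/kg → 0.0012 × 9000 / 9.8 = 1.10 mm
PW = 22.01 + 4.41 + 5.14 + 1.10 = 32.66 ≈ 32.7 mm.

PW ≈ 32.7 mm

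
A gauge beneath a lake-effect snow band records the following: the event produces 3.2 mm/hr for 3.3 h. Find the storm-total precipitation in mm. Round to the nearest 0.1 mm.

total ≈ 10.6 mm

Total = Σ Rᵢ Δtᵢ = 3.2 × 3.3
      = 10.56 = 10.6 mm.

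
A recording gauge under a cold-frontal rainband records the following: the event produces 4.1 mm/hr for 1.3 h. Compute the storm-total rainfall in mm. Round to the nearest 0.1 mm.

total ≈ 5.3 mm

Total = Σ Rᵢ Δtᵢ = 4.1 × 1.3
      = 5.33 = 5.3 mm.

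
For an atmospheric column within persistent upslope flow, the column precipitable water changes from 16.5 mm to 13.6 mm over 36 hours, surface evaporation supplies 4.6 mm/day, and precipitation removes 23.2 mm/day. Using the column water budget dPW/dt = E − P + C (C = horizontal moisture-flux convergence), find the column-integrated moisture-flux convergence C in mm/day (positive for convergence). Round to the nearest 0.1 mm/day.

C ≈ 16.7 mm/day

dPW/dt = (13.6 − 16.5) mm / (36/24 day) = -1.933 mm/day.
C = dPW/dt − E + P = (-1.933) − 4.6 + 23.2 = 16.7 mm/day.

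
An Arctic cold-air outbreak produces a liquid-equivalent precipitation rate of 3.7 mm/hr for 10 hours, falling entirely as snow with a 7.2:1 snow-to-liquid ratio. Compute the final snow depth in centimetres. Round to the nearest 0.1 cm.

Liquid-equivalent depth = 3.7 × 10 = 37 mm.
Snow depth = 37 mm × 7.2 = 266.4 mm = 26.6 cm.

snow depth ≈ 26.6 cm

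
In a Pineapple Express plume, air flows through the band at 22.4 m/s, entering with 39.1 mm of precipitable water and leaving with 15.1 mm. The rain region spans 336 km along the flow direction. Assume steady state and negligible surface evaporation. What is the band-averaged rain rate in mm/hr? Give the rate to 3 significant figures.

R ≈ 5.76 mm/hr

Column moisture flux per unit crosswind length is F = V × PW.
Inflow: F_in = 22.4 × 39.1 = 875.84 mm·m/s
Outflow: F_out = 22.4 × 15.1 = 338.24 mm·m/s
Steady-state rate R = (F_in − F_out)/L = (875.84 − 338.24) / 336000 m = 1.600e-03 mm/s.
R = 1.600e-03 × 3600 = 5.76 mm/hr.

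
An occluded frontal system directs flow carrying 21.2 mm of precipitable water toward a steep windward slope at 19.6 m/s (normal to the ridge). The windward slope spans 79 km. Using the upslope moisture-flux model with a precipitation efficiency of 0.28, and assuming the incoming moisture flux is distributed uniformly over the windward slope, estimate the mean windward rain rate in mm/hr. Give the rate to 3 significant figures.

R ≈ 5.30 mm/hr

Incoming column moisture flux per unit ridge length: F = V × PW = 19.6 × 21.2 = 415.52 mm·m/s.
Spread over the 79 km slope with efficiency ε = 0.28: R = ε·F/W = 0.28 × 415.52 / 79000 m = 1.473e-03 mm/s.
R = 1.473e-03 × 3600 = 5.30 mm/hr.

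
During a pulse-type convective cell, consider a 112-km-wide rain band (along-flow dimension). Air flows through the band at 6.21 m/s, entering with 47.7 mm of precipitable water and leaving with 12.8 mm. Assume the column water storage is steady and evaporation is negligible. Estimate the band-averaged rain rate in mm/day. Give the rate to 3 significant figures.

R ≈ 167 mm/day

Column moisture flux per unit crosswind length is F = V × PW.
Inflow: F_in = 6.21 × 47.7 = 296.217 mm·m/s
Outflow: F_out = 6.21 × 12.8 = 79.488 mm·m/s
Steady-state rate R = (F_in − F_out)/L = (296.217 − 79.488) / 112000 m = 1.935e-03 mm/s.
R = 1.935e-03 × 3600 × 24 = 167 mm/day.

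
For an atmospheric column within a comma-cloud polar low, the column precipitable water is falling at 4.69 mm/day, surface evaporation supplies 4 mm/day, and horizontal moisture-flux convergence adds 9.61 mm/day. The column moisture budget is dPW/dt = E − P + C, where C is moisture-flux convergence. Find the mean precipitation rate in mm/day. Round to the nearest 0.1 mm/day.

dPW/dt = -4.69 mm/day.
P = E + C − dPW/dt = 4 + (9.61) − (-4.69) = 18.3 mm/day.

P ≈ 18.3 mm/day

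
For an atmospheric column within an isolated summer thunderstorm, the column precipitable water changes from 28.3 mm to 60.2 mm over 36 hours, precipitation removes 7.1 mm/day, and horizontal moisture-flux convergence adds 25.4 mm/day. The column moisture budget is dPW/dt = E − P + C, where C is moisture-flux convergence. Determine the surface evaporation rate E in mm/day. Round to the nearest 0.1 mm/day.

dPW/dt = (60.2 − 28.3) mm / (36/24 day) = +21.267 mm/day.
E = dPW/dt + P − C = (+21.267) + 7.1 − (25.4) = 3.0 mm/day.

E ≈ 3.0 mm/day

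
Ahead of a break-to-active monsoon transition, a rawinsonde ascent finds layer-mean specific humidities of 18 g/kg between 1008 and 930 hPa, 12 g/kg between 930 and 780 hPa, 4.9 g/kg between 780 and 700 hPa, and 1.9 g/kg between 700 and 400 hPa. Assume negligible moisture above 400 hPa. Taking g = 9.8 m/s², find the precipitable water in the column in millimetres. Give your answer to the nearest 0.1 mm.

PW ≈ 42.5 mm

Precipitable water is the column-integrated vapour mass per unit area: PW = (1/g) Σ q̄ Δp, with q in kg/kg and Δp in Pa (1 kg/m² of water = 1 mm).
Layer 1008–930 hPa: Δp = 78 hPa = 7800 Pa, q̄ = 0.018 kg/kg → 0.018 × 7800 / 9.8 = 14.33 mm
Layer 930–780 hPa: Δp = 150 hPa = 15000 Pa, q̄ = 0.012 kg/kg → 0.012 × 15000 / 9.8 = 18.37 mm
Layer 780–700 hPa: Δp = 80 hPa = 8000 Pa, q̄ = 0.0049 kg/kg → 0.0049 × 8000 / 9.8 = 4.00 mm
Layer 700–400 hPa: Δp = 300 hPa = 30000 Pa, q̄ = 0.0019 kg/kg → 0.0019 × 30000 / 9.8 = 5.82 mm
PW = 14.33 + 18.37 + 4.00 + 5.82 = 42.52 ≈ 42.5 mm.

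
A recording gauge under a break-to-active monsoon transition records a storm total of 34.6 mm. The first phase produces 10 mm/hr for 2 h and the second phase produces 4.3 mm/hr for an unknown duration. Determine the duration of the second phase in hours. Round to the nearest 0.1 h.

Known phases: 10 × 2 = 20 mm.
Remaining depth = 34.6 − 20 = 14.6 mm.
Duration = 14.6 / 4.3 = 3.4 h.

duration ≈ 3.4 h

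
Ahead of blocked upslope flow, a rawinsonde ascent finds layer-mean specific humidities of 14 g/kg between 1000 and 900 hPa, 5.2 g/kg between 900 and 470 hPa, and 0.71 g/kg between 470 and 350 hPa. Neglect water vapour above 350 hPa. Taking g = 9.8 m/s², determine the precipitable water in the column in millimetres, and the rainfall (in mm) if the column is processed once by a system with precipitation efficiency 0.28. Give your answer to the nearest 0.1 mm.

PW ≈ 38.0 mm; rainfall ≈ 10.6 mm

Precipitable water is the column-integrated vapour mass per unit area: PW = (1/g) Σ q̄ Δp, with q in kg/kg and Δp in Pa (1 kg/m² of water = 1 mm).
Layer 1000–900 hPa: Δp = 100 hPa = 10000 Pa, q̄ = 0.014 kg/kg → 0.014 × 10000 / 9.8 = 14.29 mm
Layer 900–470 hPa: Δp = 430 hPa = 43000 Pa, q̄ = 0.0052 kg/kg → 0.0052 × 43000 / 9.8 = 22.82 mm
Layer 470–350 hPa: Δp = 120 hPa = 12000 Pa, q̄ = 0.00071 kg/kg → 0.00071 × 12000 / 9.8 = 0.87 mm
PW = 14.29 + 22.82 + 0.87 = 37.98 ≈ 38.0 mm.
Rainfall = ε × PW = 0.28 × 38.0 = 10.6 mm.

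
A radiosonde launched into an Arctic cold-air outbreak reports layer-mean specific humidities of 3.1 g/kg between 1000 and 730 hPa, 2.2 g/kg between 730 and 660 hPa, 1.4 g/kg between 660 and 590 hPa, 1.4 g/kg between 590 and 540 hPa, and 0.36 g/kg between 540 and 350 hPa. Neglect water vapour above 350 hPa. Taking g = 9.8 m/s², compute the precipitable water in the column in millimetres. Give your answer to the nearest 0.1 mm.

PW ≈ 12.5 mm

Precipitable water is the column-integrated vapour mass per unit area: PW = (1/g) Σ q̄ Δp, with q in kg/kg and Δp in Pa (1 kg/m² of water = 1 mm).
Layer 1000–730 hPa: Δp = 270 hPa = 27000 Pa, q̄ = 0.0031 kg/kg → 0.0031 × 27000 / 9.8 = 8.54 mm
Layer 730–660 hPa: Δp = 70 hPa = 7000 Pa, q̄ = 0.0022 kg/kg → 0.0022 × 7000 / 9.8 = 1.57 mm
Layer 660–590 hPa: Δp = 70 hPa = 7000 Pa, q̄ = 0.0014 kg/kg → 0.0014 × 7000 / 9.8 = 1.00 mm
Layer 590–540 hPa: Δp = 50 hPa = 5000 Pa, q̄ = 0.0014 kg/kg → 0.0014 × 5000 / 9.8 = 0.71 mm
Layer 540–350 hPa: Δp = 190 hPa = 19000 Pa, q̄ = 0.00036 kg/kg → 0.00036 × 19000 / 9.8 = 0.70 mm
PW = 8.54 + 1.57 + 1.00 + 0.71 + 0.70 = 12.52 ≈ 12.5 mm.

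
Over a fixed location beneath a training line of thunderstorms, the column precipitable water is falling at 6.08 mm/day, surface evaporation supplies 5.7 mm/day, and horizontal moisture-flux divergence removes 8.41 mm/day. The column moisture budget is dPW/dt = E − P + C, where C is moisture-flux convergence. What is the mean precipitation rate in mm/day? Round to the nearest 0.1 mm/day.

P ≈ 3.4 mm/day

dPW/dt = -6.08 mm/day.
P = E + C − dPW/dt = 5.7 + (-8.41) − (-6.08) = 3.4 mm/day.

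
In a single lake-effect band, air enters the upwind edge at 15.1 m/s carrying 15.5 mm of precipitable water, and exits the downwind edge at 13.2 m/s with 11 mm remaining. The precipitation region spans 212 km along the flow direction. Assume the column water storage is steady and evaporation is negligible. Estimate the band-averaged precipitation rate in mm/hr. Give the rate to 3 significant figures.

Column moisture flux per unit crosswind length is F = V × PW.
Inflow: F_in = 15.1 × 15.5 = 234.05 mm·m/s
Outflow: F_out = 13.2 × 11 = 145.2 mm·m/s
Steady-state rate R = (F_in − F_out)/L = (234.05 − 145.2) / 212000 m = 4.191e-04 mm/s.
R = 4.191e-04 × 3600 = 1.51 mm/hr.

R ≈ 1.51 mm/hr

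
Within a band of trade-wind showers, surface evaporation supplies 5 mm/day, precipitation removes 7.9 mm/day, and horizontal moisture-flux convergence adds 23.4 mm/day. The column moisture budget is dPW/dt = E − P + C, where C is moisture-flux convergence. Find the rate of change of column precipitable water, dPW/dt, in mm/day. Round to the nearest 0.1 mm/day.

dPW/dt ≈ 20.5 mm/day

dPW/dt = E − P + C = 5 − 7.9 + (23.4) = 20.5 mm/day.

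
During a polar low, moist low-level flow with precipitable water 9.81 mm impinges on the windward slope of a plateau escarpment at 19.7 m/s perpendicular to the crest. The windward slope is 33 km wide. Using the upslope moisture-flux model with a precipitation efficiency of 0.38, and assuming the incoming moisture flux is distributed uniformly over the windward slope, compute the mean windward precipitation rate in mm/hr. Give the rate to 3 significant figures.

Incoming column moisture flux per unit ridge length: F = V × PW = 19.7 × 9.81 = 193.257 mm·m/s.
Spread over the 33 km slope with efficiency ε = 0.38: R = ε·F/W = 0.38 × 193.257 / 33000 m = 2.225e-03 mm/s.
R = 2.225e-03 × 3600 = 8.01 mm/hr.

R ≈ 8.01 mm/hr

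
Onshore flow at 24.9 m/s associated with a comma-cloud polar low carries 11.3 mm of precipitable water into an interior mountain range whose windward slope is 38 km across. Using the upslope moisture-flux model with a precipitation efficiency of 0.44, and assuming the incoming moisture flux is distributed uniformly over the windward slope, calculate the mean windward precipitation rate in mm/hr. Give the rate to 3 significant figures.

R ≈ 11.7 mm/hr

Incoming column moisture flux per unit ridge length: F = V × PW = 24.9 × 11.3 = 281.37 mm·m/s.
Spread over the 38 km slope with efficiency ε = 0.44: R = ε·F/W = 0.44 × 281.37 / 38000 m = 3.258e-03 mm/s.
R = 3.258e-03 × 3600 = 11.7 mm/hr.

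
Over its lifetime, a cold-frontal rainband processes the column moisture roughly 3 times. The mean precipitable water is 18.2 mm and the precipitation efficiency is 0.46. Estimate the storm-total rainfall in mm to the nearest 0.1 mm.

Each cycle deposits ε × PW = 0.46 × 18.2 = 8.372 mm.
Over 3 cycles: 3 × 8.372 = 25.1 mm.

rainfall ≈ 25.1 mm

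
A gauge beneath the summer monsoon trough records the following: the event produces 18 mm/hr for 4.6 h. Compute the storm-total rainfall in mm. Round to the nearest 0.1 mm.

Total = Σ Rᵢ Δtᵢ = 18 × 4.6
      = 82.8 = 82.8 mm.

total ≈ 82.8 mm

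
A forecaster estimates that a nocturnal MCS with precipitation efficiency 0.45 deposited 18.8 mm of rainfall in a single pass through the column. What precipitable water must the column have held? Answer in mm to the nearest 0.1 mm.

PW ≈ 41.8 mm

PW = rainfall / ε = 18.8 / 0.45 = 41.8 mm.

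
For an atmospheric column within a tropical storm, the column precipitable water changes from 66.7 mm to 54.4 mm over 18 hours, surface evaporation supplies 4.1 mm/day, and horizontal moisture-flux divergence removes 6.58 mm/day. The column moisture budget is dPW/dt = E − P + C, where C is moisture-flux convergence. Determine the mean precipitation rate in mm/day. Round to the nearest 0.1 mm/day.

dPW/dt = (54.4 − 66.7) mm / (18/24 day) = -16.400 mm/day.
P = E + C − dPW/dt = 4.1 + (-6.58) − (-16.400) = 13.9 mm/day.

P ≈ 13.9 mm/day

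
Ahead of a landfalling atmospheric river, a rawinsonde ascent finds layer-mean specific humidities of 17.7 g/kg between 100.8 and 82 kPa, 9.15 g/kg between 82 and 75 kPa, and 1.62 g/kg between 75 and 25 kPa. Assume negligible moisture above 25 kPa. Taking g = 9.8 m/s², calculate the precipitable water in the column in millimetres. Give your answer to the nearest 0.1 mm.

Precipitable water is the column-integrated vapour mass per unit area: PW = (1/g) Σ q̄ Δp, with q in kg/kg and Δp in Pa (1 kg/m² of water = 1 mm).
Layer 100.8–82 kPa: Δp = 188 hPa = 18800 Pa, q̄ = 0.0177 kg/kg → 0.0177 × 18800 / 9.8 = 33.96 mm
Layer 82–75 kPa: Δp = 70 hPa = 7000 Pa, q̄ = 0.00915 kg/kg → 0.00915 × 7000 / 9.8 = 6.54 mm
Layer 75–25 kPa: Δp = 500 hPa = 50000 Pa, q̄ = 0.00162 kg/kg → 0.00162 × 50000 / 9.8 = 8.27 mm
PW = 33.96 + 6.54 + 8.27 = 48.77 ≈ 48.8 mm.

PW ≈ 48.8 mm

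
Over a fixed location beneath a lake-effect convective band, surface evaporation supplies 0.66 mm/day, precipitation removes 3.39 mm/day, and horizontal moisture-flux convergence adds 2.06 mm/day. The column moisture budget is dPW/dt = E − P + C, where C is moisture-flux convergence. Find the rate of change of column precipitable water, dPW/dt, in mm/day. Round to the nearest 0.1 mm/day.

dPW/dt ≈ -0.7 mm/day

dPW/dt = E − P + C = 0.66 − 3.39 + (2.06) = -0.7 mm/day.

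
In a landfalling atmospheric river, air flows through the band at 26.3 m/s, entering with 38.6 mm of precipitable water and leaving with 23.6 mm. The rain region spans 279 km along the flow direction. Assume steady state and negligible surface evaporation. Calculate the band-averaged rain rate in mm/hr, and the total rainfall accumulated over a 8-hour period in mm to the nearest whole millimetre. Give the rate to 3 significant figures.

R ≈ 5.09 mm/hr; total ≈ 41 mm

Column moisture flux per unit crosswind length is F = V × PW.
Inflow: F_in = 26.3 × 38.6 = 1015.18 mm·m/s
Outflow: F_out = 26.3 × 23.6 = 620.68 mm·m/s
Steady-state rate R = (F_in − F_out)/L = (1015.18 − 620.68) / 279000 m = 1.414e-03 mm/s.
R = 1.414e-03 × 3600 = 5.09 mm/hr.
Over 8 h: total = 5.09 × 8 = 40.72 ≈ 41 mm.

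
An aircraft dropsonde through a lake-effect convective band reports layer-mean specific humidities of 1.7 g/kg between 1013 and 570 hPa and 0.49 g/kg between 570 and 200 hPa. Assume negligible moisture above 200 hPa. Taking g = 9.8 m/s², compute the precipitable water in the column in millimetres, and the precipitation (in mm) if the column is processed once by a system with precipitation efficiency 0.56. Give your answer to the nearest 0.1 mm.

Precipitable water is the column-integrated vapour mass per unit area: PW = (1/g) Σ q̄ Δp, with q in kg/kg and Δp in Pa (1 kg/m² of water = 1 mm).
Layer 1013–570 hPa: Δp = 443 hPa = 44300 Pa, q̄ = 0.0017 kg/kg → 0.0017 × 44300 / 9.8 = 7.68 mm
Layer 570–200 hPa: Δp = 370 hPa = 37000 Pa, q̄ = 0.00049 kg/kg → 0.00049 × 37000 / 9.8 = 1.85 mm
PW = 7.68 + 1.85 = 9.53 ≈ 9.5 mm.
Precipitation = ε × PW = 0.56 × 9.5 = 5.3 mm.

PW ≈ 9.5 mm; precipitation ≈ 5.3 mm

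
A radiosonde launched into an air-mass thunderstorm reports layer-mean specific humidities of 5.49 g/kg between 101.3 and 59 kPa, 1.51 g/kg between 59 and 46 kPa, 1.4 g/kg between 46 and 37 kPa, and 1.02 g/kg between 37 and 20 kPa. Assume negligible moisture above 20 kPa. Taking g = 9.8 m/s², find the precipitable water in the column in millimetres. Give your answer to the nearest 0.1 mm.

Precipitable water is the column-integrated vapour mass per unit area: PW = (1/g) Σ q̄ Δp, with q in kg/kg and Δp in Pa (1 kg/m² of water = 1 mm).
Layer 101.3–59 kPa: Δp = 423 hPa = 42300 Pa, q̄ = 0.00549 kg/kg → 0.00549 × 42300 / 9.8 = 23.70 mm
Layer 59–46 kPa: Δp = 130 hPa = 13000 Pa, q̄ = 0.00151 kg/kg → 0.00151 × 13000 / 9.8 = 2.00 mm
Layer 46–37 kPa: Δp = 90 hPa = 9000 Pa, q̄ = 0.0014 kg/kg → 0.0014 × 9000 / 9.8 = 1.29 mm
Layer 37–20 kPa: Δp = 170 hPa = 17000 Pa, q̄ = 0.00102 kg/kg → 0.00102 × 17000 / 9.8 = 1.77 mm
PW = 23.70 + 2.00 + 1.29 + 1.77 = 28.76 ≈ 28.8 mm.

PW ≈ 28.8 mm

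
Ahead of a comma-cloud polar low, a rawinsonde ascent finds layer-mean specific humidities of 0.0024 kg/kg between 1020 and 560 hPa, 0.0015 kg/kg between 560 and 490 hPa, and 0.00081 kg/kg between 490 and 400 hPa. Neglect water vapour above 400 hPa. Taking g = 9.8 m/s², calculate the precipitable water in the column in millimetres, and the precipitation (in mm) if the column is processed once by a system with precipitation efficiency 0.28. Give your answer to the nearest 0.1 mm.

Precipitable water is the column-integrated vapour mass per unit area: PW = (1/g) Σ q̄ Δp, with q in kg/kg and Δp in Pa (1 kg/m² of water = 1 mm).
Layer 1020–560 hPa: Δp = 460 hPa = 46000 Pa, q̄ = 0.0024 kg/kg → 0.0024 × 46000 / 9.8 = 11.27 mm
Layer 560–490 hPa: Δp = 70 hPa = 7000 Pa, q̄ = 0.0015 kg/kg → 0.0015 × 7000 / 9.8 = 1.07 mm
Layer 490–400 hPa: Δp = 90 hPa = 9000 Pa, q̄ = 0.00081 kg/kg → 0.00081 × 9000 / 9.8 = 0.74 mm
PW = 11.27 + 1.07 + 0.74 = 13.08 ≈ 13.1 mm.
Precipitation = ε × PW = 0.28 × 13.1 = 3.7 mm.

PW ≈ 13.1 mm; precipitation ≈ 3.7 mm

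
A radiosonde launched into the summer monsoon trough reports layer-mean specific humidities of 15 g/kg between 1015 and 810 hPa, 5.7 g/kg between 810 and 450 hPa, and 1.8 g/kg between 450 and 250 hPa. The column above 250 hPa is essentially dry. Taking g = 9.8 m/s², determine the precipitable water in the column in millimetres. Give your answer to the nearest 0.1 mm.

Precipitable water is the column-integrated vapour mass per unit area: PW = (1/g) Σ q̄ Δp, with q in kg/kg and Δp in Pa (1 kg/m² of water = 1 mm).
Layer 1015–810 hPa: Δp = 205 hPa = 20500 Pa, q̄ = 0.015 kg/kg → 0.015 × 20500 / 9.8 = 31.38 mm
Layer 810–450 hPa: Δp = 360 hPa = 36000 Pa, q̄ = 0.0057 kg/kg → 0.0057 × 36000 / 9.8 = 20.94 mm
Layer 450–250 hPa: Δp = 200 hPa = 20000 Pa, q̄ = 0.0018 kg/kg → 0.0018 × 20000 / 9.8 = 3.67 mm
PW = 31.38 + 20.94 + 3.67 = 55.99 ≈ 56.0 mm.

PW ≈ 56.0 mm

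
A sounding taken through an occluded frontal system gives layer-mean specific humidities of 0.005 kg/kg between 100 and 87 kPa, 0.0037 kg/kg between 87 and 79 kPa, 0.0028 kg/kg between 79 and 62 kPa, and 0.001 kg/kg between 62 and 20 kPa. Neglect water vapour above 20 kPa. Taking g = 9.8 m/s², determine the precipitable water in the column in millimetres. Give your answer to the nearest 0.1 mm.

PW ≈ 18.8 mm

Precipitable water is the column-integrated vapour mass per unit area: PW = (1/g) Σ q̄ Δp, with q in kg/kg and Δp in Pa (1 kg/m² of water = 1 mm).
Layer 100–87 kPa: Δp = 130 hPa = 13000 Pa, q̄ = 0.005 kg/kg → 0.005 × 13000 / 9.8 = 6.63 mm
Layer 87–79 kPa: Δp = 80 hPa = 8000 Pa, q̄ = 0.0037 kg/kg → 0.0037 × 8000 / 9.8 = 3.02 mm
Layer 79–62 kPa: Δp = 170 hPa = 17000 Pa, q̄ = 0.0028 kg/kg → 0.0028 × 17000 / 9.8 = 4.86 mm
Layer 62–20 kPa: Δp = 420 hPa = 42000 Pa, q̄ = 0.001 kg/kg → 0.001 × 42000 / 9.8 = 4.29 mm
PW = 6.63 + 3.02 + 4.86 + 4.29 = 18.80 ≈ 18.8 mm.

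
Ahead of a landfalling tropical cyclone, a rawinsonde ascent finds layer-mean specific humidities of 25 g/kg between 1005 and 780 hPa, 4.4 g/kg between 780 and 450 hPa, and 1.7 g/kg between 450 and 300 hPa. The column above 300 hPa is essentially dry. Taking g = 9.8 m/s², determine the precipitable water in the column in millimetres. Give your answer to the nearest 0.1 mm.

Precipitable water is the column-integrated vapour mass per unit area: PW = (1/g) Σ q̄ Δp, with q in kg/kg and Δp in Pa (1 kg/m² of water = 1 mm).
Layer 1005–780 hPa: Δp = 225 hPa = 22500 Pa, q̄ = 0.025 kg/kg → 0.025 × 22500 / 9.8 = 57.40 mm
Layer 780–450 hPa: Δp = 330 hPa = 33000 Pa, q̄ = 0.0044 kg/kg → 0.0044 × 33000 / 9.8 = 14.82 mm
Layer 450–300 hPa: Δp = 150 hPa = 15000 Pa, q̄ = 0.0017 kg/kg → 0.0017 × 15000 / 9.8 = 2.60 mm
PW = 57.40 + 14.82 + 2.60 = 74.82 ≈ 74.8 mm.

PW ≈ 74.8 mm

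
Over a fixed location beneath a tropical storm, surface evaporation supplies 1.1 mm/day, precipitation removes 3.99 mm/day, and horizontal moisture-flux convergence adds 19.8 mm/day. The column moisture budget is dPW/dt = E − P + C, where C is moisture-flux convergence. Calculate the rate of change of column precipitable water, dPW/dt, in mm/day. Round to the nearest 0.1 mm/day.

dPW/dt ≈ 16.9 mm/day

dPW/dt = E − P + C = 1.1 − 3.99 + (19.8) = 16.9 mm/day.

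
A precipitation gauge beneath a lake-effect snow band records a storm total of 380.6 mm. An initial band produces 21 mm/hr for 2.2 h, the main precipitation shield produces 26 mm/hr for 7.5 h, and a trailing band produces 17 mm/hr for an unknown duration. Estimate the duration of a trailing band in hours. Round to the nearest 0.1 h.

Known phases: 21 × 2.2 + 26 × 7.5 = 46.2 + 195 = 241.2 mm.
Remaining depth = 380.6 − 241.2 = 139.4 mm.
Duration = 139.4 / 17 = 8.2 h.

duration ≈ 8.2 h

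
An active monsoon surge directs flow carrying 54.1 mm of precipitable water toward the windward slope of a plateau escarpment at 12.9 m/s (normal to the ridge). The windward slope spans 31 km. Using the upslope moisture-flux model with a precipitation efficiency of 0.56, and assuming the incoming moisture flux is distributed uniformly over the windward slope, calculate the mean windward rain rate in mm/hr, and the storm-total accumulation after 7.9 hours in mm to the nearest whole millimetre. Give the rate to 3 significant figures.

Incoming column moisture flux per unit ridge length: F = V × PW = 12.9 × 54.1 = 697.89 mm·m/s.
Spread over the 31 km slope with efficiency ε = 0.56: R = ε·F/W = 0.56 × 697.89 / 31000 m = 1.261e-02 mm/s.
R = 1.261e-02 × 3600 = 45.4 mm/hr.
Over 7.9 h: total = 45.4 × 7.9 = 358.66 ≈ 359 mm.

R ≈ 45.4 mm/hr; total ≈ 359 mm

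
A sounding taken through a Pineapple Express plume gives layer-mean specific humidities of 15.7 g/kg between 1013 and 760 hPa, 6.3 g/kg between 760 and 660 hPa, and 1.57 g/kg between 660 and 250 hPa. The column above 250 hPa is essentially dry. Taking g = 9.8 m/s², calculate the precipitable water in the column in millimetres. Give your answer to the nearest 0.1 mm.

Precipitable water is the column-integrated vapour mass per unit area: PW = (1/g) Σ q̄ Δp, with q in kg/kg and Δp in Pa (1 kg/m² of water = 1 mm).
Layer 1013–760 hPa: Δp = 253 hPa = 25300 Pa, q̄ = 0.0157 kg/kg → 0.0157 × 25300 / 9.8 = 40.53 mm
Layer 760–660 hPa: Δp = 100 hPa = 10000 Pa, q̄ = 0.0063 kg/kg → 0.0063 × 10000 / 9.8 = 6.43 mm
Layer 660–250 hPa: Δp = 410 hPa = 41000 Pa, q̄ = 0.00157 kg/kg → 0.00157 × 41000 / 9.8 = 6.57 mm
PW = 40.53 + 6.43 + 6.57 = 53.53 ≈ 53.5 mm.

PW ≈ 53.5 mm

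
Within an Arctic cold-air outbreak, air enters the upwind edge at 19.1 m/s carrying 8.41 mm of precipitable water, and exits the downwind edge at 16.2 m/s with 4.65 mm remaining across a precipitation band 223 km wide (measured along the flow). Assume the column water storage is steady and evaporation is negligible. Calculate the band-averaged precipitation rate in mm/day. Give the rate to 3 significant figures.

Column moisture flux per unit crosswind length is F = V × PW.
Inflow: F_in = 19.1 × 8.41 = 160.631 mm·m/s
Outflow: F_out = 16.2 × 4.65 = 75.33 mm·m/s
Steady-state rate R = (F_in − F_out)/L = (160.631 − 75.33) / 223000 m = 3.825e-04 mm/s.
R = 3.825e-04 × 3600 × 24 = 33.0 mm/day.

R ≈ 33.0 mm/day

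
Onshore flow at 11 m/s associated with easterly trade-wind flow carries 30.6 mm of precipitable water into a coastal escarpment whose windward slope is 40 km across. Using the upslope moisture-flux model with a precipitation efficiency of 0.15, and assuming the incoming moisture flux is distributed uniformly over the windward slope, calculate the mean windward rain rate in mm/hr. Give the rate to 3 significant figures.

Incoming column moisture flux per unit ridge length: F = V × PW = 11 × 30.6 = 336.6 mm·m/s.
Spread over the 40 km slope with efficiency ε = 0.15: R = ε·F/W = 0.15 × 336.6 / 40000 m = 1.262e-03 mm/s.
R = 1.262e-03 × 3600 = 4.54 mm/hr.

R ≈ 4.54 mm/hr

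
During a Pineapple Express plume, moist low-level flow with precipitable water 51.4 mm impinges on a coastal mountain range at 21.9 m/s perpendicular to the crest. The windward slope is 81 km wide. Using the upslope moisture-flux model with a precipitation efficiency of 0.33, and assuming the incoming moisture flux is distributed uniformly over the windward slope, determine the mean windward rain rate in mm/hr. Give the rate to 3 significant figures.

R ≈ 16.5 mm/hr

Incoming column moisture flux per unit ridge length: F = V × PW = 21.9 × 51.4 = 1125.66 mm·m/s.
Spread over the 81 km slope with efficiency ε = 0.33: R = ε·F/W = 0.33 × 1125.66 / 81000 m = 4.586e-03 mm/s.
R = 4.586e-03 × 3600 = 16.5 mm/hr.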